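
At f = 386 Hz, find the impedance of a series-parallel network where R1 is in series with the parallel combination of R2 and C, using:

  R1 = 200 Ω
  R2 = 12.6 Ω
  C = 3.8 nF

Step 1 — Angular frequency: ω = 2π·f = 2π·386 = 2425 rad/s.
Step 2 — Component impedances:
  R1: Z = R = 200 Ω
  R2: Z = R = 12.6 Ω
  C: Z = 1/(jωC) = -j/(ω·C) = 0 - j1.085e+05 Ω
Step 3 — Parallel branch: R2 || C = 1/(1/R2 + 1/C) = 12.6 - j0.001463 Ω.
Step 4 — Series with R1: Z_total = R1 + (R2 || C) = 212.6 - j0.001463 Ω = 212.6∠-0.0° Ω.

Z = 212.6 - j0.001463 Ω = 212.6∠-0.0° Ω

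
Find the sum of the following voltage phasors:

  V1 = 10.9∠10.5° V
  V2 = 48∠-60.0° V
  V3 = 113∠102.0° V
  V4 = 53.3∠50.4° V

Step 1 — Convert each phasor to rectangular form:
  V1 = 10.9·(cos(10.5°) + j·sin(10.5°)) = 10.72 + j1.986 V
  V2 = 48·(cos(-60.0°) + j·sin(-60.0°)) = 24 - j41.57 V
  V3 = 113·(cos(102.0°) + j·sin(102.0°)) = -23.49 + j110.5 V
  V4 = 53.3·(cos(50.4°) + j·sin(50.4°)) = 33.97 + j41.07 V
Step 2 — Sum components: V_total = 45.2 + j112 V.
Step 3 — Convert to polar: |V_total| = 120.8 V, ∠V_total = 68.0°.

V_total = 120.8∠68.0° V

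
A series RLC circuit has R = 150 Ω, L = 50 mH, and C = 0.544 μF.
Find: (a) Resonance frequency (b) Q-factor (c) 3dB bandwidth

Step 1 — Resonance condition Im(Z)=0 gives ω₀ = 1/√(LC).
Step 2 — ω₀ = 1/√(0.05·5.44e-07) = 6063 rad/s.
Step 3 — f₀ = ω₀/(2π) = 965 Hz.
Step 4 — Series Q: Q = ω₀L/R = 6063·0.05/150 = 2.021.
Step 5 — 3dB bandwidth: Δω = ω₀/Q = 3000 rad/s; BW = Δω/(2π) = 477.5 Hz.

(a) f₀ = 965 Hz  (b) Q = 2.021  (c) BW = 477.5 Hz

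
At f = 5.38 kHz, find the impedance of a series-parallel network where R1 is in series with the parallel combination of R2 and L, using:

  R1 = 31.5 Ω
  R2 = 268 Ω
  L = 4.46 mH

Step 1 — Angular frequency: ω = 2π·f = 2π·5380 = 3.38e+04 rad/s.
Step 2 — Component impedances:
  R1: Z = R = 31.5 Ω
  R2: Z = R = 268 Ω
  L: Z = jωL = j·3.38e+04·0.00446 = 0 + j150.8 Ω
Step 3 — Parallel branch: R2 || L = 1/(1/R2 + 1/L) = 64.42 + j114.5 Ω.
Step 4 — Series with R1: Z_total = R1 + (R2 || L) = 95.92 + j114.5 Ω = 149.4∠50.1° Ω.

Z = 95.92 + j114.5 Ω = 149.4∠50.1° Ω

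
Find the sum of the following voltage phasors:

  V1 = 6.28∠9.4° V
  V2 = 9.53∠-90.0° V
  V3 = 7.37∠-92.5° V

Step 1 — Convert each phasor to rectangular form:
  V1 = 6.28·(cos(9.4°) + j·sin(9.4°)) = 6.196 + j1.026 V
  V2 = 9.53·(cos(-90.0°) + j·sin(-90.0°)) = 0 - j9.53 V
  V3 = 7.37·(cos(-92.5°) + j·sin(-92.5°)) = -0.3215 - j7.363 V
Step 2 — Sum components: V_total = 5.874 - j15.87 V.
Step 3 — Convert to polar: |V_total| = 16.92 V, ∠V_total = -69.7°.

V_total = 16.92∠-69.7° V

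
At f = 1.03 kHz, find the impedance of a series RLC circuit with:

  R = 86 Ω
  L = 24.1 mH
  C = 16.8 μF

Step 1 — Angular frequency: ω = 2π·f = 2π·1030 = 6472 rad/s.
Step 2 — Component impedances:
  R: Z = R = 86 Ω
  L: Z = jωL = j·6472·0.0241 = 0 + j156 Ω
  C: Z = 1/(jωC) = -j/(ω·C) = 0 - j9.198 Ω
Step 3 — Series combination: Z_total = R + L + C = 86 + j146.8 Ω = 170.1∠59.6° Ω.

Z = 86 + j146.8 Ω = 170.1∠59.6° Ω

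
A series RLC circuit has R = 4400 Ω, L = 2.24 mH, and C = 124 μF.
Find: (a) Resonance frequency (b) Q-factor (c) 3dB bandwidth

Step 1 — Resonance: ω₀ = 1/√(LC) = 1/√(0.00224·0.000124) = 1897 rad/s.
Step 2 — f₀ = ω₀/(2π) = 302 Hz.
Step 3 — Series Q: Q = ω₀L/R = 1897·0.00224/4400 = 0.000966.
Step 4 — Bandwidth: Δω = ω₀/Q = 1.964e+06 rad/s; BW = Δω/(2π) = 3.126e+05 Hz.

(a) f₀ = 302 Hz  (b) Q = 0.000966  (c) BW = 3.126e+05 Hz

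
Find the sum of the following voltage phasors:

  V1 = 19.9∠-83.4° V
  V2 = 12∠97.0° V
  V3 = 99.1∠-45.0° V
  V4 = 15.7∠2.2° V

Step 1 — Convert each phasor to rectangular form:
  V1 = 19.9·(cos(-83.4°) + j·sin(-83.4°)) = 2.287 - j19.77 V
  V2 = 12·(cos(97.0°) + j·sin(97.0°)) = -1.462 + j11.91 V
  V3 = 99.1·(cos(-45.0°) + j·sin(-45.0°)) = 70.07 - j70.07 V
  V4 = 15.7·(cos(2.2°) + j·sin(2.2°)) = 15.69 + j0.6027 V
Step 2 — Sum components: V_total = 86.59 - j77.33 V.
Step 3 — Convert to polar: |V_total| = 116.1 V, ∠V_total = -41.8°.

V_total = 116.1∠-41.8° V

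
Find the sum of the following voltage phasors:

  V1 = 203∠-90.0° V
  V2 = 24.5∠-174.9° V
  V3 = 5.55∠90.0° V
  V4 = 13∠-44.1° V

Step 1 — Convert each phasor to rectangular form:
  V1 = 203·(cos(-90.0°) + j·sin(-90.0°)) = 0 - j203 V
  V2 = 24.5·(cos(-174.9°) + j·sin(-174.9°)) = -24.4 - j2.178 V
  V3 = 5.55·(cos(90.0°) + j·sin(90.0°)) = 0 + j5.55 V
  V4 = 13·(cos(-44.1°) + j·sin(-44.1°)) = 9.336 - j9.047 V
Step 2 — Sum components: V_total = -15.07 - j208.7 V.
Step 3 — Convert to polar: |V_total| = 209.2 V, ∠V_total = -94.1°.

V_total = 209.2∠-94.1° V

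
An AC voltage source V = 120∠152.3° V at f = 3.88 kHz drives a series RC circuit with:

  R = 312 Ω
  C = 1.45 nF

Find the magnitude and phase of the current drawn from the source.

Step 1 — Angular frequency: ω = 2π·f = 2π·3880 = 2.438e+04 rad/s.
Step 2 — Component impedances:
  R: Z = R = 312 Ω
  C: Z = 1/(jωC) = -j/(ω·C) = 0 - j2.829e+04 Ω
Step 3 — Series combination: Z_total = R + C = 312 - j2.829e+04 Ω = 2.829e+04∠-89.4° Ω.
Step 4 — Source phasor: V = 120∠152.3° V = -106.2 + j55.78 V.
Step 5 — Ohm's law: I = V / Z_total = (-106.2 + j55.78) / (312 - j2.829e+04) = -0.002013 - j0.003734 A.
Step 6 — Convert to polar: |I| = 0.004242 A, ∠I = -118.3°.

I = 0.004242∠-118.3° A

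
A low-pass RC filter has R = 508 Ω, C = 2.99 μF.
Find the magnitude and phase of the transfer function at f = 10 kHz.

Step 1 — Angular frequency: ω = 2π·1e+04 = 6.283e+04 rad/s.
Step 2 — Transfer function: H(jω) = 1/(1 + jωRC).
Step 3 — Denominator: 1 + jωRC = 1 + j·6.283e+04·508·2.99e-06 = 1 + j95.44.
Step 4 — H = 0.0001098 - j0.01048.
Step 5 — Magnitude: |H| = 0.01048 (-39.6 dB); phase: φ = -89.4°.

|H| = 0.01048 (-39.6 dB), φ = -89.4°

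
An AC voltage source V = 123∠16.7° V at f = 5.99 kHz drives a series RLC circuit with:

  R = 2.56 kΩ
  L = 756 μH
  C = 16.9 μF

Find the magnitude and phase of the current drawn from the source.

Step 1 — Angular frequency: ω = 2π·f = 2π·5990 = 3.764e+04 rad/s.
Step 2 — Component impedances:
  R: Z = R = 2560 Ω
  L: Z = jωL = j·3.764e+04·0.000756 = 0 + j28.45 Ω
  C: Z = 1/(jωC) = -j/(ω·C) = 0 - j1.572 Ω
Step 3 — Series combination: Z_total = R + L + C = 2560 + j26.88 Ω = 2560∠0.6° Ω.
Step 4 — Source phasor: V = 123∠16.7° V = 117.8 + j35.35 V.
Step 5 — Ohm's law: I = V / Z_total = (117.8 + j35.35) / (2560 + j26.88) = 0.04616 + j0.01332 A.
Step 6 — Convert to polar: |I| = 0.04804 A, ∠I = 16.1°.

I = 0.04804∠16.1° A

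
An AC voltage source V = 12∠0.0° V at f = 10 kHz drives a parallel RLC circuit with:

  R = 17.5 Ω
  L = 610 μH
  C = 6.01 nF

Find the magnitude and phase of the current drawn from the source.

Step 1 — Angular frequency: ω = 2π·f = 2π·1e+04 = 6.283e+04 rad/s.
Step 2 — Component impedances:
  R: Z = R = 17.5 Ω
  L: Z = jωL = j·6.283e+04·0.00061 = 0 + j38.33 Ω
  C: Z = 1/(jωC) = -j/(ω·C) = 0 - j2648 Ω
Step 3 — Parallel combination: 1/Z_total = 1/R + 1/L + 1/C; Z_total = 14.55 + j6.549 Ω = 15.96∠24.2° Ω.
Step 4 — Source phasor: V = 12∠0.0° V = 12 V.
Step 5 — Ohm's law: I = V / Z_total = (12) / (14.55 + j6.549) = 0.6857 - j0.3086 A.
Step 6 — Convert to polar: |I| = 0.7519 A, ∠I = -24.2°.

I = 0.7519∠-24.2° A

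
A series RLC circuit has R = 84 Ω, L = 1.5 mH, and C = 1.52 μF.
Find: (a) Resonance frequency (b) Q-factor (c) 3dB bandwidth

Step 1 — Resonance: ω₀ = 1/√(LC) = 1/√(0.0015·1.52e-06) = 2.094e+04 rad/s.
Step 2 — f₀ = ω₀/(2π) = 3333 Hz.
Step 3 — Series Q: Q = ω₀L/R = 2.094e+04·0.0015/84 = 0.374.
Step 4 — Bandwidth: Δω = ω₀/Q = 5.6e+04 rad/s; BW = Δω/(2π) = 8913 Hz.

(a) f₀ = 3333 Hz  (b) Q = 0.374  (c) BW = 8913 Hz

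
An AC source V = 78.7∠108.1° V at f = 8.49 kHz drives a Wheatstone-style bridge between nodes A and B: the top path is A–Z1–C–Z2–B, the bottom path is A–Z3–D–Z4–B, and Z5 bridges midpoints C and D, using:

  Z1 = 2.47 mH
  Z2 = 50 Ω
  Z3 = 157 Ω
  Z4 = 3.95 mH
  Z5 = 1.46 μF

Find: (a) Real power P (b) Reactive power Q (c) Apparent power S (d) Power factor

Step 1 — Angular frequency: ω = 2π·f = 2π·8490 = 5.334e+04 rad/s.
Step 2 — Component impedances:
  Z1: Z = jωL = j·5.334e+04·0.00247 = 0 + j131.8 Ω
  Z2: Z = R = 50 Ω
  Z3: Z = R = 157 Ω
  Z4: Z = jωL = j·5.334e+04·0.00395 = 0 + j210.7 Ω
  Z5: Z = 1/(jωC) = -j/(ω·C) = 0 - j12.84 Ω
Step 3 — Bridge requires nodal analysis (the Z5 bridge couples midpoints C and D, so the two paths cannot be reduced to a simple series/parallel combination). Setting node B to ground and injecting 1 A at node A, the 3-node admittance system at A, C, D solves to V_A = Z_AB = 119.2 + j94.49 Ω = 152.1∠38.4° Ω.
Step 4 — Source phasor: V = 78.7∠108.1° V = -24.45 + j74.81 V.
Step 5 — Current: I = V / Z = 0.1797 + j0.4853 A = 0.5175∠69.7° A.
Step 6 — Complex power: S = V·I* = 31.91 + j25.31 VA.
Step 7 — Real power: P = Re(S) = 31.91 W.
Step 8 — Reactive power: Q = Im(S) = 25.31 VAR.
Step 9 — Apparent power: |S| = 40.73 VA.
Step 10 — Power factor: PF = P/|S| = 0.7835 (lagging).

(a) P = 31.91 W  (b) Q = 25.31 VAR  (c) S = 40.73 VA  (d) PF = 0.7835 (lagging)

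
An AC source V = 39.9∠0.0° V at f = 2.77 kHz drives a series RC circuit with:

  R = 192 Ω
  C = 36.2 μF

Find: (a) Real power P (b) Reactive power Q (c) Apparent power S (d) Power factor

Step 1 — Angular frequency: ω = 2π·f = 2π·2770 = 1.74e+04 rad/s.
Step 2 — Component impedances:
  R: Z = R = 192 Ω
  C: Z = 1/(jωC) = -j/(ω·C) = 0 - j1.587 Ω
Step 3 — Series combination: Z_total = R + C = 192 - j1.587 Ω = 192∠-0.5° Ω.
Step 4 — Source phasor: V = 39.9∠0.0° V = 39.9 V.
Step 5 — Current: I = V / Z = 0.2078 + j0.001718 A = 0.2078∠0.5° A.
Step 6 — Complex power: S = V·I* = 8.291 - j0.06854 VA.
Step 7 — Real power: P = Re(S) = 8.291 W.
Step 8 — Reactive power: Q = Im(S) = -0.06854 VAR.
Step 9 — Apparent power: |S| = 8.291 VA.
Step 10 — Power factor: PF = P/|S| = 1 (leading).

(a) P = 8.291 W  (b) Q = -0.06854 VAR  (c) S = 8.291 VA  (d) PF = 1 (leading)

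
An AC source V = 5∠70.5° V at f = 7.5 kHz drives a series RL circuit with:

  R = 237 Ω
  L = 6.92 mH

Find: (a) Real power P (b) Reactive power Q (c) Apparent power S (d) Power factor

Step 1 — Angular frequency: ω = 2π·f = 2π·7500 = 4.712e+04 rad/s.
Step 2 — Component impedances:
  R: Z = R = 237 Ω
  L: Z = jωL = j·4.712e+04·0.00692 = 0 + j326.1 Ω
Step 3 — Series combination: Z_total = R + L = 237 + j326.1 Ω = 403.1∠54.0° Ω.
Step 4 — Source phasor: V = 5∠70.5° V = 1.669 + j4.713 V.
Step 5 — Current: I = V / Z = 0.01189 + j0.003525 A = 0.0124∠16.5° A.
Step 6 — Complex power: S = V·I* = 0.03646 + j0.05017 VA.
Step 7 — Real power: P = Re(S) = 0.03646 W.
Step 8 — Reactive power: Q = Im(S) = 0.05017 VAR.
Step 9 — Apparent power: |S| = 0.06202 VA.
Step 10 — Power factor: PF = P/|S| = 0.5879 (lagging).

(a) P = 0.03646 W  (b) Q = 0.05017 VAR  (c) S = 0.06202 VA  (d) PF = 0.5879 (lagging)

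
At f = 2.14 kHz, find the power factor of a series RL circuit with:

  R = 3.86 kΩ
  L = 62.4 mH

Step 1 — Angular frequency: ω = 2π·f = 2π·2140 = 1.345e+04 rad/s.
Step 2 — Component impedances:
  R: Z = R = 3860 Ω
  L: Z = jωL = j·1.345e+04·0.0624 = 0 + j839 Ω
Step 3 — Series combination: Z_total = R + L = 3860 + j839 Ω = 3950∠12.3° Ω.
Step 4 — Power factor: PF = cos(φ) = Re(Z)/|Z| = 3860/3950 = 0.9772.
Step 5 — Type: Im(Z) = 839 ⇒ lagging (phase φ = 12.3°).

PF = 0.9772 (lagging, φ = 12.3°)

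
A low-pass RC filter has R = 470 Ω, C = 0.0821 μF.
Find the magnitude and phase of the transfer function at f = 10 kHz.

Step 1 — Angular frequency: ω = 2π·1e+04 = 6.283e+04 rad/s.
Step 2 — Transfer function: H(jω) = 1/(1 + jωRC).
Step 3 — Denominator: 1 + jωRC = 1 + j·6.283e+04·470·8.21e-08 = 1 + j2.424.
Step 4 — H = 0.1454 - j0.3525.
Step 5 — Magnitude: |H| = 0.3813 (-8.4 dB); phase: φ = -67.6°.

|H| = 0.3813 (-8.4 dB), φ = -67.6°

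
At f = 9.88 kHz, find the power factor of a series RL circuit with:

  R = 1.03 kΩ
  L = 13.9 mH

Step 1 — Angular frequency: ω = 2π·f = 2π·9880 = 6.208e+04 rad/s.
Step 2 — Component impedances:
  R: Z = R = 1030 Ω
  L: Z = jωL = j·6.208e+04·0.0139 = 0 + j862.9 Ω
Step 3 — Series combination: Z_total = R + L = 1030 + j862.9 Ω = 1344∠40.0° Ω.
Step 4 — Power factor: PF = cos(φ) = Re(Z)/|Z| = 1030/1343.68 = 0.7666.
Step 5 — Type: Im(Z) = 862.9 ⇒ lagging (phase φ = 40.0°).

PF = 0.7666 (lagging, φ = 40.0°)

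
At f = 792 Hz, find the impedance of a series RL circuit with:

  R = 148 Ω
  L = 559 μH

Step 1 — Angular frequency: ω = 2π·f = 2π·792 = 4976 rad/s.
Step 2 — Component impedances:
  R: Z = R = 148 Ω
  L: Z = jωL = j·4976·0.000559 = 0 + j2.782 Ω
Step 3 — Series combination: Z_total = R + L = 148 + j2.782 Ω = 148∠1.1° Ω.

Z = 148 + j2.782 Ω = 148∠1.1° Ω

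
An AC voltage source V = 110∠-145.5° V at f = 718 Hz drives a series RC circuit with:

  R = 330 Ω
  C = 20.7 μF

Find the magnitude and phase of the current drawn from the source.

Step 1 — Angular frequency: ω = 2π·f = 2π·718 = 4511 rad/s.
Step 2 — Component impedances:
  R: Z = R = 330 Ω
  C: Z = 1/(jωC) = -j/(ω·C) = 0 - j10.71 Ω
Step 3 — Series combination: Z_total = R + C = 330 - j10.71 Ω = 330.2∠-1.9° Ω.
Step 4 — Source phasor: V = 110∠-145.5° V = -90.65 - j62.3 V.
Step 5 — Ohm's law: I = V / Z_total = (-90.65 - j62.3) / (330 - j10.71) = -0.2683 - j0.1975 A.
Step 6 — Convert to polar: |I| = 0.3332 A, ∠I = -143.6°.

I = 0.3332∠-143.6° A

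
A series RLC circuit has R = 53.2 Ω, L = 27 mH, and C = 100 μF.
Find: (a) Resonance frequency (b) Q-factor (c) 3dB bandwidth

Step 1 — Resonance condition Im(Z)=0 gives ω₀ = 1/√(LC).
Step 2 — ω₀ = 1/√(0.027·0.0001) = 608.6 rad/s.
Step 3 — f₀ = ω₀/(2π) = 96.86 Hz.
Step 4 — Series Q: Q = ω₀L/R = 608.6·0.027/53.2 = 0.3089.
Step 5 — 3dB bandwidth: Δω = ω₀/Q = 1970 rad/s; BW = Δω/(2π) = 313.6 Hz.

(a) f₀ = 96.86 Hz  (b) Q = 0.3089  (c) BW = 313.6 Hz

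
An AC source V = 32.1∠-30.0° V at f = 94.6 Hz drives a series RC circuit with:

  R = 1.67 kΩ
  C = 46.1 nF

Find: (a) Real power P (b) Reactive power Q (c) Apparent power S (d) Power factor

Step 1 — Angular frequency: ω = 2π·f = 2π·94.6 = 594.4 rad/s.
Step 2 — Component impedances:
  R: Z = R = 1670 Ω
  C: Z = 1/(jωC) = -j/(ω·C) = 0 - j3.649e+04 Ω
Step 3 — Series combination: Z_total = R + C = 1670 - j3.649e+04 Ω = 3.653e+04∠-87.4° Ω.
Step 4 — Source phasor: V = 32.1∠-30.0° V = 27.8 - j16.05 V.
Step 5 — Current: I = V / Z = 0.0004737 + j0.0007401 A = 0.0008787∠57.4° A.
Step 6 — Complex power: S = V·I* = 0.001289 - j0.02818 VA.
Step 7 — Real power: P = Re(S) = 0.001289 W.
Step 8 — Reactive power: Q = Im(S) = -0.02818 VAR.
Step 9 — Apparent power: |S| = 0.02821 VA.
Step 10 — Power factor: PF = P/|S| = 0.04571 (leading).

(a) P = 0.001289 W  (b) Q = -0.02818 VAR  (c) S = 0.02821 VA  (d) PF = 0.04571 (leading)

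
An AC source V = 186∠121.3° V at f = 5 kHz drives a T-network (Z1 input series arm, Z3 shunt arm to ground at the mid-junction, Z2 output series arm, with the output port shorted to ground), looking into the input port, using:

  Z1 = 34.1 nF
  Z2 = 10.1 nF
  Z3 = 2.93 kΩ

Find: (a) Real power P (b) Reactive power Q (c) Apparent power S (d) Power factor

Step 1 — Angular frequency: ω = 2π·f = 2π·5000 = 3.142e+04 rad/s.
Step 2 — Component impedances:
  Z1: Z = 1/(jωC) = -j/(ω·C) = 0 - j933.5 Ω
  Z2: Z = 1/(jωC) = -j/(ω·C) = 0 - j3152 Ω
  Z3: Z = R = 2930 Ω
Step 3 — With the output port shorted to ground, the output series arm Z2 runs from the junction to ground; the shunt arm Z3 also runs from the junction to ground. They appear in parallel: Z3 || Z2 = 1572 - j1461 Ω.
Step 4 — Series with input arm Z1: Z_in = Z1 + (Z3 || Z2) = 1572 - j2395 Ω = 2864∠-56.7° Ω.
Step 5 — Source phasor: V = 186∠121.3° V = -96.63 + j158.9 V.
Step 6 — Current: I = V / Z = -0.0649 + j0.002241 A = 0.06494∠178.0° A.
Step 7 — Complex power: S = V·I* = 6.627 - j10.1 VA.
Step 8 — Real power: P = Re(S) = 6.627 W.
Step 9 — Reactive power: Q = Im(S) = -10.1 VAR.
Step 10 — Apparent power: |S| = 12.08 VA.
Step 11 — Power factor: PF = P/|S| = 0.5487 (leading).

(a) P = 6.627 W  (b) Q = -10.1 VAR  (c) S = 12.08 VA  (d) PF = 0.5487 (leading)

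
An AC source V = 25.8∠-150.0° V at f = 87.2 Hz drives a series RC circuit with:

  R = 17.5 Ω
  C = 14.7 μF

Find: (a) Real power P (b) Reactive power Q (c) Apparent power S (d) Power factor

Step 1 — Angular frequency: ω = 2π·f = 2π·87.2 = 547.9 rad/s.
Step 2 — Component impedances:
  R: Z = R = 17.5 Ω
  C: Z = 1/(jωC) = -j/(ω·C) = 0 - j124.2 Ω
Step 3 — Series combination: Z_total = R + C = 17.5 - j124.2 Ω = 125.4∠-82.0° Ω.
Step 4 — Source phasor: V = 25.8∠-150.0° V = -22.34 - j12.9 V.
Step 5 — Current: I = V / Z = 0.077 - j0.1908 A = 0.2058∠-68.0° A.
Step 6 — Complex power: S = V·I* = 0.7409 - j5.257 VA.
Step 7 — Real power: P = Re(S) = 0.7409 W.
Step 8 — Reactive power: Q = Im(S) = -5.257 VAR.
Step 9 — Apparent power: |S| = 5.309 VA.
Step 10 — Power factor: PF = P/|S| = 0.1396 (leading).

(a) P = 0.7409 W  (b) Q = -5.257 VAR  (c) S = 5.309 VA  (d) PF = 0.1396 (leading)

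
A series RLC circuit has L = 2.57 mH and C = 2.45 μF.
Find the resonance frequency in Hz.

Step 1 — Resonance condition Im(Z)=0 gives ω₀ = 1/√(LC).
Step 2 — ω₀ = 1/√(0.00257·2.45e-06) = 1.26e+04 rad/s.
Step 3 — f₀ = ω₀/(2π) = 2006 Hz.

f₀ = 2006 Hz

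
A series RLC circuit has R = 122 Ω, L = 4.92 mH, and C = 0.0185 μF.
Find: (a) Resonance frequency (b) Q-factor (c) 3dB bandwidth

Step 1 — Resonance: ω₀ = 1/√(LC) = 1/√(0.00492·1.85e-08) = 1.048e+05 rad/s.
Step 2 — f₀ = ω₀/(2π) = 1.668e+04 Hz.
Step 3 — Series Q: Q = ω₀L/R = 1.048e+05·0.00492/122 = 4.227.
Step 4 — Bandwidth: Δω = ω₀/Q = 2.48e+04 rad/s; BW = Δω/(2π) = 3947 Hz.

(a) f₀ = 1.668e+04 Hz  (b) Q = 4.227  (c) BW = 3947 Hz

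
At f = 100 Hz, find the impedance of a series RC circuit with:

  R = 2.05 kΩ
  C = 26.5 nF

Step 1 — Angular frequency: ω = 2π·f = 2π·100 = 628.3 rad/s.
Step 2 — Component impedances:
  R: Z = R = 2050 Ω
  C: Z = 1/(jωC) = -j/(ω·C) = 0 - j6.006e+04 Ω
Step 3 — Series combination: Z_total = R + C = 2050 - j6.006e+04 Ω = 6.009e+04∠-88.0° Ω.

Z = 2050 - j6.006e+04 Ω = 6.009e+04∠-88.0° Ω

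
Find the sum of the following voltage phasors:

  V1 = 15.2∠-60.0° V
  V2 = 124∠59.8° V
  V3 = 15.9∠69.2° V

Step 1 — Convert each phasor to rectangular form:
  V1 = 15.2·(cos(-60.0°) + j·sin(-60.0°)) = 7.6 - j13.16 V
  V2 = 124·(cos(59.8°) + j·sin(59.8°)) = 62.37 + j107.2 V
  V3 = 15.9·(cos(69.2°) + j·sin(69.2°)) = 5.646 + j14.86 V
Step 2 — Sum components: V_total = 75.62 + j108.9 V.
Step 3 — Convert to polar: |V_total| = 132.6 V, ∠V_total = 55.2°.

V_total = 132.6∠55.2° V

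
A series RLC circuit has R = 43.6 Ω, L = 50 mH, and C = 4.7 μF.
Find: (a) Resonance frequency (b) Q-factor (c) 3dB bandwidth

Step 1 — Resonance: ω₀ = 1/√(LC) = 1/√(0.05·4.7e-06) = 2063 rad/s.
Step 2 — f₀ = ω₀/(2π) = 328.3 Hz.
Step 3 — Series Q: Q = ω₀L/R = 2063·0.05/43.6 = 2.366.
Step 4 — Bandwidth: Δω = ω₀/Q = 872 rad/s; BW = Δω/(2π) = 138.8 Hz.

(a) f₀ = 328.3 Hz  (b) Q = 2.366  (c) BW = 138.8 Hz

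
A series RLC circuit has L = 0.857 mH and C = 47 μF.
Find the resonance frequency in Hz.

Step 1 — Resonance condition Im(Z)=0 gives ω₀ = 1/√(LC).
Step 2 — ω₀ = 1/√(0.000857·4.7e-05) = 4983 rad/s.
Step 3 — f₀ = ω₀/(2π) = 793 Hz.

f₀ = 793 Hz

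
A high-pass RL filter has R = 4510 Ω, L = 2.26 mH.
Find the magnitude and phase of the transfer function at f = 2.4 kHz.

Step 1 — Angular frequency: ω = 2π·2400 = 1.508e+04 rad/s.
Step 2 — Transfer function: H(jω) = jωL/(R + jωL).
Step 3 — Numerator jωL = j·34.08; denominator R + jωL = 4510 + j34.08.
Step 4 — H = 5.71e-05 + j0.007556.
Step 5 — Magnitude: |H| = 0.007556 (-42.4 dB); phase: φ = 89.6°.

|H| = 0.007556 (-42.4 dB), φ = 89.6°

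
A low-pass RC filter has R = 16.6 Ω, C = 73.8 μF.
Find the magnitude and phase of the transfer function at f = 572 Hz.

Step 1 — Angular frequency: ω = 2π·572 = 3594 rad/s.
Step 2 — Transfer function: H(jω) = 1/(1 + jωRC).
Step 3 — Denominator: 1 + jωRC = 1 + j·3594·16.6·7.38e-05 = 1 + j4.403.
Step 4 — H = 0.04905 - j0.216.
Step 5 — Magnitude: |H| = 0.2215 (-13.1 dB); phase: φ = -77.2°.

|H| = 0.2215 (-13.1 dB), φ = -77.2°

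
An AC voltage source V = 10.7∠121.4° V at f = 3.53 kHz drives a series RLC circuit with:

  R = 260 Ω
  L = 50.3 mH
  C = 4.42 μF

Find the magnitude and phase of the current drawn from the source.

Step 1 — Angular frequency: ω = 2π·f = 2π·3530 = 2.218e+04 rad/s.
Step 2 — Component impedances:
  R: Z = R = 260 Ω
  L: Z = jωL = j·2.218e+04·0.0503 = 0 + j1116 Ω
  C: Z = 1/(jωC) = -j/(ω·C) = 0 - j10.2 Ω
Step 3 — Series combination: Z_total = R + L + C = 260 + j1105 Ω = 1136∠76.8° Ω.
Step 4 — Source phasor: V = 10.7∠121.4° V = -5.575 + j9.133 V.
Step 5 — Ohm's law: I = V / Z_total = (-5.575 + j9.133) / (260 + j1105) = 0.006705 + j0.00662 A.
Step 6 — Convert to polar: |I| = 0.009422 A, ∠I = 44.6°.

I = 0.009422∠44.6° A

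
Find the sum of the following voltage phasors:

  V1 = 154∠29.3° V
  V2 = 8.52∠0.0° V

Step 1 — Convert each phasor to rectangular form:
  V1 = 154·(cos(29.3°) + j·sin(29.3°)) = 134.3 + j75.36 V
  V2 = 8.52·(cos(0.0°) + j·sin(0.0°)) = 8.52 V
Step 2 — Sum components: V_total = 142.8 + j75.36 V.
Step 3 — Convert to polar: |V_total| = 161.5 V, ∠V_total = 27.8°.

V_total = 161.5∠27.8° V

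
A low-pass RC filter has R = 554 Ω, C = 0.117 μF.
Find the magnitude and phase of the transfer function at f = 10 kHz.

Step 1 — Angular frequency: ω = 2π·1e+04 = 6.283e+04 rad/s.
Step 2 — Transfer function: H(jω) = 1/(1 + jωRC).
Step 3 — Denominator: 1 + jωRC = 1 + j·6.283e+04·554·1.17e-07 = 1 + j4.073.
Step 4 — H = 0.05686 - j0.2316.
Step 5 — Magnitude: |H| = 0.2385 (-12.5 dB); phase: φ = -76.2°.

|H| = 0.2385 (-12.5 dB), φ = -76.2°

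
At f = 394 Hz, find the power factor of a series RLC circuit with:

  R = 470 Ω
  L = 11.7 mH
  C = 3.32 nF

Step 1 — Angular frequency: ω = 2π·f = 2π·394 = 2476 rad/s.
Step 2 — Component impedances:
  R: Z = R = 470 Ω
  L: Z = jωL = j·2476·0.0117 = 0 + j28.96 Ω
  C: Z = 1/(jωC) = -j/(ω·C) = 0 - j1.217e+05 Ω
Step 3 — Series combination: Z_total = R + L + C = 470 - j1.216e+05 Ω = 1.216e+05∠-89.8° Ω.
Step 4 — Power factor: PF = cos(φ) = Re(Z)/|Z| = 470/1.2164e+05 = 0.003864.
Step 5 — Type: Im(Z) = -1.216e+05 ⇒ leading (phase φ = -89.8°).

PF = 0.003864 (leading, φ = -89.8°)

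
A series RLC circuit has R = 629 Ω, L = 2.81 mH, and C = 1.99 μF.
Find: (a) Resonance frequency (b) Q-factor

Step 1 — Resonance condition Im(Z)=0 gives ω₀ = 1/√(LC).
Step 2 — ω₀ = 1/√(0.00281·1.99e-06) = 1.337e+04 rad/s.
Step 3 — f₀ = ω₀/(2π) = 2128 Hz.
Step 4 — Series Q: Q = ω₀L/R = 1.337e+04·0.00281/629 = 0.05974.

(a) f₀ = 2128 Hz  (b) Q = 0.05974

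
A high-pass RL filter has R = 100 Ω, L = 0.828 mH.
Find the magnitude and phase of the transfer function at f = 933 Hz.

Step 1 — Angular frequency: ω = 2π·933 = 5862 rad/s.
Step 2 — Transfer function: H(jω) = jωL/(R + jωL).
Step 3 — Numerator jωL = j·4.854; denominator R + jωL = 100 + j4.854.
Step 4 — H = 0.002351 + j0.04843.
Step 5 — Magnitude: |H| = 0.04848 (-26.3 dB); phase: φ = 87.2°.

|H| = 0.04848 (-26.3 dB), φ = 87.2°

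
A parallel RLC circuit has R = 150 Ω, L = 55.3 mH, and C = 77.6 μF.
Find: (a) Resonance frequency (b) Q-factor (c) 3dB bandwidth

Step 1 — Resonance: ω₀ = 1/√(LC) = 1/√(0.0553·7.76e-05) = 482.7 rad/s.
Step 2 — f₀ = ω₀/(2π) = 76.83 Hz.
Step 3 — Parallel Q: Q = R/(ω₀L) = 150/(482.7·0.0553) = 5.619.
Step 4 — Bandwidth: Δω = ω₀/Q = 85.91 rad/s; BW = Δω/(2π) = 13.67 Hz.

(a) f₀ = 76.83 Hz  (b) Q = 5.619  (c) BW = 13.67 Hz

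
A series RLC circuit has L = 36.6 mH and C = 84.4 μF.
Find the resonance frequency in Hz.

Step 1 — Resonance condition Im(Z)=0 gives ω₀ = 1/√(LC).
Step 2 — ω₀ = 1/√(0.0366·8.44e-05) = 569 rad/s.
Step 3 — f₀ = ω₀/(2π) = 90.55 Hz.

f₀ = 90.55 Hz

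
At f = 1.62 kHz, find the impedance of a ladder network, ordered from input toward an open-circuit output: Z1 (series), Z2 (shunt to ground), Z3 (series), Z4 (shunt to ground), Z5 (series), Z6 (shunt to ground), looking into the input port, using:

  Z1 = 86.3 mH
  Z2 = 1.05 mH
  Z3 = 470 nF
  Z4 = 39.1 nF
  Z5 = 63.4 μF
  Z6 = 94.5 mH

Step 1 — Angular frequency: ω = 2π·f = 2π·1620 = 1.018e+04 rad/s.
Step 2 — Component impedances:
  Z1: Z = jωL = j·1.018e+04·0.0863 = 0 + j878.4 Ω
  Z2: Z = jωL = j·1.018e+04·0.00105 = 0 + j10.69 Ω
  Z3: Z = 1/(jωC) = -j/(ω·C) = 0 - j209 Ω
  Z4: Z = 1/(jωC) = -j/(ω·C) = 0 - j2513 Ω
  Z5: Z = 1/(jωC) = -j/(ω·C) = 0 - j1.55 Ω
  Z6: Z = jωL = j·1.018e+04·0.0945 = 0 + j961.9 Ω
Step 3 — Ladder network (open output): work backward from the far end, alternating series and parallel combinations. Z_in = 0 + j889 Ω = 889∠90.0° Ω.

Z = 0 + j889 Ω = 889∠90.0° Ω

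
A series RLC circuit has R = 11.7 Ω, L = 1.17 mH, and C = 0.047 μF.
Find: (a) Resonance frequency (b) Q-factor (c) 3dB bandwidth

Step 1 — Resonance: ω₀ = 1/√(LC) = 1/√(0.00117·4.7e-08) = 1.349e+05 rad/s.
Step 2 — f₀ = ω₀/(2π) = 2.146e+04 Hz.
Step 3 — Series Q: Q = ω₀L/R = 1.349e+05·0.00117/11.7 = 13.49.
Step 4 — Bandwidth: Δω = ω₀/Q = 1e+04 rad/s; BW = Δω/(2π) = 1592 Hz.

(a) f₀ = 2.146e+04 Hz  (b) Q = 13.49  (c) BW = 1592 Hz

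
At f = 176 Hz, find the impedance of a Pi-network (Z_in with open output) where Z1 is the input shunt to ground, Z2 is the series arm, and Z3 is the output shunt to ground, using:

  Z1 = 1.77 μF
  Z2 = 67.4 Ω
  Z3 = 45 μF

Step 1 — Angular frequency: ω = 2π·f = 2π·176 = 1106 rad/s.
Step 2 — Component impedances:
  Z1: Z = 1/(jωC) = -j/(ω·C) = 0 - j510.9 Ω
  Z2: Z = R = 67.4 Ω
  Z3: Z = 1/(jωC) = -j/(ω·C) = 0 - j20.1 Ω
Step 3 — With open output, the series arm Z2 and the output shunt Z3 appear in series to ground: Z2 + Z3 = 67.4 - j20.1 Ω.
Step 4 — Parallel with input shunt Z1: Z_in = Z1 || (Z2 + Z3) = 61.41 - j27.13 Ω = 67.13∠-23.8° Ω.

Z = 61.41 - j27.13 Ω = 67.13∠-23.8° Ω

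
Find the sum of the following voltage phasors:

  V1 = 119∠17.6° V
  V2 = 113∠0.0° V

Step 1 — Convert each phasor to rectangular form:
  V1 = 119·(cos(17.6°) + j·sin(17.6°)) = 113.4 + j35.98 V
  V2 = 113·(cos(0.0°) + j·sin(0.0°)) = 113 V
Step 2 — Sum components: V_total = 226.4 + j35.98 V.
Step 3 — Convert to polar: |V_total| = 229.3 V, ∠V_total = 9.0°.

V_total = 229.3∠9.0° V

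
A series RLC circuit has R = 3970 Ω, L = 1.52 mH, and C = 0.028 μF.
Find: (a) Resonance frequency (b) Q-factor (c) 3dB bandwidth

Step 1 — Resonance: ω₀ = 1/√(LC) = 1/√(0.00152·2.8e-08) = 1.533e+05 rad/s.
Step 2 — f₀ = ω₀/(2π) = 2.44e+04 Hz.
Step 3 — Series Q: Q = ω₀L/R = 1.533e+05·0.00152/3970 = 0.05869.
Step 4 — Bandwidth: Δω = ω₀/Q = 2.612e+06 rad/s; BW = Δω/(2π) = 4.157e+05 Hz.

(a) f₀ = 2.44e+04 Hz  (b) Q = 0.05869  (c) BW = 4.157e+05 Hz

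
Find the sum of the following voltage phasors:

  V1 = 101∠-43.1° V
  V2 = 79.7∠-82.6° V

Step 1 — Convert each phasor to rectangular form:
  V1 = 101·(cos(-43.1°) + j·sin(-43.1°)) = 73.75 - j69.01 V
  V2 = 79.7·(cos(-82.6°) + j·sin(-82.6°)) = 10.27 - j79.04 V
Step 2 — Sum components: V_total = 84.01 - j148 V.
Step 3 — Convert to polar: |V_total| = 170.2 V, ∠V_total = -60.4°.

V_total = 170.2∠-60.4° V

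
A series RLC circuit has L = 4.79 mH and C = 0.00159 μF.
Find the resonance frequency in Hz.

Step 1 — Resonance condition Im(Z)=0 gives ω₀ = 1/√(LC).
Step 2 — ω₀ = 1/√(0.00479·1.59e-09) = 3.624e+05 rad/s.
Step 3 — f₀ = ω₀/(2π) = 5.767e+04 Hz.

f₀ = 5.767e+04 Hz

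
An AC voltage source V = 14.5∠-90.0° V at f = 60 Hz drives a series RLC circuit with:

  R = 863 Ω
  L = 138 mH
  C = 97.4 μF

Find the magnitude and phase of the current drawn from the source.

Step 1 — Angular frequency: ω = 2π·f = 2π·60 = 377 rad/s.
Step 2 — Component impedances:
  R: Z = R = 863 Ω
  L: Z = jωL = j·377·0.138 = 0 + j52.02 Ω
  C: Z = 1/(jωC) = -j/(ω·C) = 0 - j27.23 Ω
Step 3 — Series combination: Z_total = R + L + C = 863 + j24.79 Ω = 863.4∠1.6° Ω.
Step 4 — Source phasor: V = 14.5∠-90.0° V = 0 - j14.5 V.
Step 5 — Ohm's law: I = V / Z_total = (0 - j14.5) / (863 + j24.79) = -0.0004823 - j0.01679 A.
Step 6 — Convert to polar: |I| = 0.01679 A, ∠I = -91.6°.

I = 0.01679∠-91.6° A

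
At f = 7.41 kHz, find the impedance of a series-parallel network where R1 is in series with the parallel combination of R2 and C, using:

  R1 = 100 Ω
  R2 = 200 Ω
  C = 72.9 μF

Step 1 — Angular frequency: ω = 2π·f = 2π·7410 = 4.656e+04 rad/s.
Step 2 — Component impedances:
  R1: Z = R = 100 Ω
  R2: Z = R = 200 Ω
  C: Z = 1/(jωC) = -j/(ω·C) = 0 - j0.2946 Ω
Step 3 — Parallel branch: R2 || C = 1/(1/R2 + 1/C) = 0.000434 - j0.2946 Ω.
Step 4 — Series with R1: Z_total = R1 + (R2 || C) = 100 - j0.2946 Ω = 100∠-0.2° Ω.

Z = 100 - j0.2946 Ω = 100∠-0.2° Ω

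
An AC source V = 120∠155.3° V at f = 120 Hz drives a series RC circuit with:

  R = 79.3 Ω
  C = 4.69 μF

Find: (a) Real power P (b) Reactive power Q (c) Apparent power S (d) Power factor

Step 1 — Angular frequency: ω = 2π·f = 2π·120 = 754 rad/s.
Step 2 — Component impedances:
  R: Z = R = 79.3 Ω
  C: Z = 1/(jωC) = -j/(ω·C) = 0 - j282.8 Ω
Step 3 — Series combination: Z_total = R + C = 79.3 - j282.8 Ω = 293.7∠-74.3° Ω.
Step 4 — Source phasor: V = 120∠155.3° V = -109 + j50.14 V.
Step 5 — Current: I = V / Z = -0.2646 - j0.3113 A = 0.4086∠-130.4° A.
Step 6 — Complex power: S = V·I* = 13.24 - j47.21 VA.
Step 7 — Real power: P = Re(S) = 13.24 W.
Step 8 — Reactive power: Q = Im(S) = -47.21 VAR.
Step 9 — Apparent power: |S| = 49.03 VA.
Step 10 — Power factor: PF = P/|S| = 0.27 (leading).

(a) P = 13.24 W  (b) Q = -47.21 VAR  (c) S = 49.03 VA  (d) PF = 0.27 (leading)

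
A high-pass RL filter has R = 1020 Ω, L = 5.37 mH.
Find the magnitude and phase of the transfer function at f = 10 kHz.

Step 1 — Angular frequency: ω = 2π·1e+04 = 6.283e+04 rad/s.
Step 2 — Transfer function: H(jω) = jωL/(R + jωL).
Step 3 — Numerator jωL = j·337.4; denominator R + jωL = 1020 + j337.4.
Step 4 — H = 0.09863 + j0.2982.
Step 5 — Magnitude: |H| = 0.3141 (-10.1 dB); phase: φ = 71.7°.

|H| = 0.3141 (-10.1 dB), φ = 71.7°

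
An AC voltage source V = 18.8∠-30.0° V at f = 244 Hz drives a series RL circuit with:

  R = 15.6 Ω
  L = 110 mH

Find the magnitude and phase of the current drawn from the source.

Step 1 — Angular frequency: ω = 2π·f = 2π·244 = 1533 rad/s.
Step 2 — Component impedances:
  R: Z = R = 15.6 Ω
  L: Z = jωL = j·1533·0.11 = 0 + j168.6 Ω
Step 3 — Series combination: Z_total = R + L = 15.6 + j168.6 Ω = 169.4∠84.7° Ω.
Step 4 — Source phasor: V = 18.8∠-30.0° V = 16.28 - j9.4 V.
Step 5 — Ohm's law: I = V / Z_total = (16.28 - j9.4) / (15.6 + j168.6) = -0.04641 - j0.1008 A.
Step 6 — Convert to polar: |I| = 0.111 A, ∠I = -114.7°.

I = 0.111∠-114.7° A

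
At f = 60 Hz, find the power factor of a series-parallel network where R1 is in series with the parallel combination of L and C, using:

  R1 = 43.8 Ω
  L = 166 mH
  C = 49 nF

Step 1 — Angular frequency: ω = 2π·f = 2π·60 = 377 rad/s.
Step 2 — Component impedances:
  R1: Z = R = 43.8 Ω
  L: Z = jωL = j·377·0.166 = 0 + j62.58 Ω
  C: Z = 1/(jωC) = -j/(ω·C) = 0 - j5.413e+04 Ω
Step 3 — Parallel branch: L || C = 1/(1/L + 1/C) = 0 + j62.65 Ω.
Step 4 — Series with R1: Z_total = R1 + (L || C) = 43.8 + j62.65 Ω = 76.44∠55.0° Ω.
Step 5 — Power factor: PF = cos(φ) = Re(Z)/|Z| = 43.8/76.44 = 0.573.
Step 6 — Type: Im(Z) = 62.65 ⇒ lagging (phase φ = 55.0°).

PF = 0.573 (lagging, φ = 55.0°)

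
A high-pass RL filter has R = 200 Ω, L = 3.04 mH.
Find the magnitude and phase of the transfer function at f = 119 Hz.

Step 1 — Angular frequency: ω = 2π·119 = 747.7 rad/s.
Step 2 — Transfer function: H(jω) = jωL/(R + jωL).
Step 3 — Numerator jωL = j·2.273; denominator R + jωL = 200 + j2.273.
Step 4 — H = 0.0001291 + j0.01136.
Step 5 — Magnitude: |H| = 0.01136 (-38.9 dB); phase: φ = 89.3°.

|H| = 0.01136 (-38.9 dB), φ = 89.3°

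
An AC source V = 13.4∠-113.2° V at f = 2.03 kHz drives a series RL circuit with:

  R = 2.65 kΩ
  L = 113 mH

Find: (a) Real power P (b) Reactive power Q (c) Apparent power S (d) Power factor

Step 1 — Angular frequency: ω = 2π·f = 2π·2030 = 1.275e+04 rad/s.
Step 2 — Component impedances:
  R: Z = R = 2650 Ω
  L: Z = jωL = j·1.275e+04·0.113 = 0 + j1441 Ω
Step 3 — Series combination: Z_total = R + L = 2650 + j1441 Ω = 3017∠28.5° Ω.
Step 4 — Source phasor: V = 13.4∠-113.2° V = -5.279 - j12.32 V.
Step 5 — Current: I = V / Z = -0.003488 - j0.002751 A = 0.004442∠-141.7° A.
Step 6 — Complex power: S = V·I* = 0.05229 + j0.02844 VA.
Step 7 — Real power: P = Re(S) = 0.05229 W.
Step 8 — Reactive power: Q = Im(S) = 0.02844 VAR.
Step 9 — Apparent power: |S| = 0.05952 VA.
Step 10 — Power factor: PF = P/|S| = 0.8785 (lagging).

(a) P = 0.05229 W  (b) Q = 0.02844 VAR  (c) S = 0.05952 VA  (d) PF = 0.8785 (lagging)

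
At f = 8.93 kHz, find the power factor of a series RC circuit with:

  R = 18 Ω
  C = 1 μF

Step 1 — Angular frequency: ω = 2π·f = 2π·8930 = 5.611e+04 rad/s.
Step 2 — Component impedances:
  R: Z = R = 18 Ω
  C: Z = 1/(jωC) = -j/(ω·C) = 0 - j17.82 Ω
Step 3 — Series combination: Z_total = R + C = 18 - j17.82 Ω = 25.33∠-44.7° Ω.
Step 4 — Power factor: PF = cos(φ) = Re(Z)/|Z| = 18/25.33 = 0.7106.
Step 5 — Type: Im(Z) = -17.82 ⇒ leading (phase φ = -44.7°).

PF = 0.7106 (leading, φ = -44.7°)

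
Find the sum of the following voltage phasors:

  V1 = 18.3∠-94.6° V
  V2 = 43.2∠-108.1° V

Step 1 — Convert each phasor to rectangular form:
  V1 = 18.3·(cos(-94.6°) + j·sin(-94.6°)) = -1.468 - j18.24 V
  V2 = 43.2·(cos(-108.1°) + j·sin(-108.1°)) = -13.42 - j41.06 V
Step 2 — Sum components: V_total = -14.89 - j59.3 V.
Step 3 — Convert to polar: |V_total| = 61.14 V, ∠V_total = -104.1°.

V_total = 61.14∠-104.1° V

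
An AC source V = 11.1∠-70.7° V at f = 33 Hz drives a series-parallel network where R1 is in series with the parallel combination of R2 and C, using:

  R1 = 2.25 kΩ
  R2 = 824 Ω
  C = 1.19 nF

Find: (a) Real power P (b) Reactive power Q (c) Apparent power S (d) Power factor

Step 1 — Angular frequency: ω = 2π·f = 2π·33 = 207.3 rad/s.
Step 2 — Component impedances:
  R1: Z = R = 2250 Ω
  R2: Z = R = 824 Ω
  C: Z = 1/(jωC) = -j/(ω·C) = 0 - j4.053e+06 Ω
Step 3 — Parallel branch: R2 || C = 1/(1/R2 + 1/C) = 824 - j0.1675 Ω.
Step 4 — Series with R1: Z_total = R1 + (R2 || C) = 3074 - j0.1675 Ω = 3074∠-0.0° Ω.
Step 5 — Source phasor: V = 11.1∠-70.7° V = 3.669 - j10.48 V.
Step 6 — Current: I = V / Z = 0.001194 - j0.003408 A = 0.003611∠-70.7° A.
Step 7 — Complex power: S = V·I* = 0.04008 - j2.184e-06 VA.
Step 8 — Real power: P = Re(S) = 0.04008 W.
Step 9 — Reactive power: Q = Im(S) = -2.184e-06 VAR.
Step 10 — Apparent power: |S| = 0.04008 VA.
Step 11 — Power factor: PF = P/|S| = 1 (leading).

(a) P = 0.04008 W  (b) Q = -2.184e-06 VAR  (c) S = 0.04008 VA  (d) PF = 1 (leading)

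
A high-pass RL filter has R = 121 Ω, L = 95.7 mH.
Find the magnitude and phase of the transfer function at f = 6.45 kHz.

Step 1 — Angular frequency: ω = 2π·6450 = 4.053e+04 rad/s.
Step 2 — Transfer function: H(jω) = jωL/(R + jωL).
Step 3 — Numerator jωL = j·3878; denominator R + jωL = 121 + j3878.
Step 4 — H = 0.999 + j0.03117.
Step 5 — Magnitude: |H| = 0.9995 (-0.0 dB); phase: φ = 1.8°.

|H| = 0.9995 (-0.0 dB), φ = 1.8°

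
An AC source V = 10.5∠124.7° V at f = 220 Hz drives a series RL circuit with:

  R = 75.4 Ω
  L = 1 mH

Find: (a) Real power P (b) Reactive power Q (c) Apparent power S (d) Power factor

Step 1 — Angular frequency: ω = 2π·f = 2π·220 = 1382 rad/s.
Step 2 — Component impedances:
  R: Z = R = 75.4 Ω
  L: Z = jωL = j·1382·0.001 = 0 + j1.382 Ω
Step 3 — Series combination: Z_total = R + L = 75.4 + j1.382 Ω = 75.41∠1.1° Ω.
Step 4 — Source phasor: V = 10.5∠124.7° V = -5.977 + j8.633 V.
Step 5 — Current: I = V / Z = -0.07715 + j0.1159 A = 0.1392∠123.6° A.
Step 6 — Complex power: S = V·I* = 1.462 + j0.0268 VA.
Step 7 — Real power: P = Re(S) = 1.462 W.
Step 8 — Reactive power: Q = Im(S) = 0.0268 VAR.
Step 9 — Apparent power: |S| = 1.462 VA.
Step 10 — Power factor: PF = P/|S| = 0.9998 (lagging).

(a) P = 1.462 W  (b) Q = 0.0268 VAR  (c) S = 1.462 VA  (d) PF = 0.9998 (lagging)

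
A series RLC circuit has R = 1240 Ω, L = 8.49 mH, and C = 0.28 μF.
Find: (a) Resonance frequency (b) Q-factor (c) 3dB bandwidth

Step 1 — Resonance: ω₀ = 1/√(LC) = 1/√(0.00849·2.8e-07) = 2.051e+04 rad/s.
Step 2 — f₀ = ω₀/(2π) = 3264 Hz.
Step 3 — Series Q: Q = ω₀L/R = 2.051e+04·0.00849/1240 = 0.1404.
Step 4 — Bandwidth: Δω = ω₀/Q = 1.461e+05 rad/s; BW = Δω/(2π) = 2.325e+04 Hz.

(a) f₀ = 3264 Hz  (b) Q = 0.1404  (c) BW = 2.325e+04 Hz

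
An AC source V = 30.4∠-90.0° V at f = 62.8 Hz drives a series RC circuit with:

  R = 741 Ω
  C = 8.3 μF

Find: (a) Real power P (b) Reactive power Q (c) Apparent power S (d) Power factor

Step 1 — Angular frequency: ω = 2π·f = 2π·62.8 = 394.6 rad/s.
Step 2 — Component impedances:
  R: Z = R = 741 Ω
  C: Z = 1/(jωC) = -j/(ω·C) = 0 - j305.3 Ω
Step 3 — Series combination: Z_total = R + C = 741 - j305.3 Ω = 801.4∠-22.4° Ω.
Step 4 — Source phasor: V = 30.4∠-90.0° V = 0 - j30.4 V.
Step 5 — Current: I = V / Z = 0.01445 - j0.03507 A = 0.03793∠-67.6° A.
Step 6 — Complex power: S = V·I* = 1.066 - j0.4393 VA.
Step 7 — Real power: P = Re(S) = 1.066 W.
Step 8 — Reactive power: Q = Im(S) = -0.4393 VAR.
Step 9 — Apparent power: |S| = 1.153 VA.
Step 10 — Power factor: PF = P/|S| = 0.9246 (leading).

(a) P = 1.066 W  (b) Q = -0.4393 VAR  (c) S = 1.153 VA  (d) PF = 0.9246 (leading)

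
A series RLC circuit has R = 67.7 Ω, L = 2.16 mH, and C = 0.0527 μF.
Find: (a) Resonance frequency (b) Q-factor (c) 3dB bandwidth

Step 1 — Resonance: ω₀ = 1/√(LC) = 1/√(0.00216·5.27e-08) = 9.373e+04 rad/s.
Step 2 — f₀ = ω₀/(2π) = 1.492e+04 Hz.
Step 3 — Series Q: Q = ω₀L/R = 9.373e+04·0.00216/67.7 = 2.99.
Step 4 — Bandwidth: Δω = ω₀/Q = 3.134e+04 rad/s; BW = Δω/(2π) = 4988 Hz.

(a) f₀ = 1.492e+04 Hz  (b) Q = 2.99  (c) BW = 4988 Hz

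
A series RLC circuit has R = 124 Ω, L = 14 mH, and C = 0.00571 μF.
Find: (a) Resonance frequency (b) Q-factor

Step 1 — Resonance condition Im(Z)=0 gives ω₀ = 1/√(LC).
Step 2 — ω₀ = 1/√(0.014·5.71e-09) = 1.118e+05 rad/s.
Step 3 — f₀ = ω₀/(2π) = 1.78e+04 Hz.
Step 4 — Series Q: Q = ω₀L/R = 1.118e+05·0.014/124 = 12.63.

(a) f₀ = 1.78e+04 Hz  (b) Q = 12.63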